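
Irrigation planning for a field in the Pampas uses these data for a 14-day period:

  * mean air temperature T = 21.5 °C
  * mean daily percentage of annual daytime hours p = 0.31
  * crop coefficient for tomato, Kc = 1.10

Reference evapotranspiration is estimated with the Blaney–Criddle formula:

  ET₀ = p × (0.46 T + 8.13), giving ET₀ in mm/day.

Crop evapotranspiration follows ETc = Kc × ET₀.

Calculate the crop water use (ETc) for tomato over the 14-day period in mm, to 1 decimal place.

86.0 mm

ET₀ = 0.31 × (0.46 × 21.5 + 8.13) = 0.31 × 18.020 = 5.5862 mm/d
ETc = Kc × ET₀ = 1.10 × 5.5862 = 6.1448 mm/d
Over 14 days: 6.1448 × 14 = 86.027 mm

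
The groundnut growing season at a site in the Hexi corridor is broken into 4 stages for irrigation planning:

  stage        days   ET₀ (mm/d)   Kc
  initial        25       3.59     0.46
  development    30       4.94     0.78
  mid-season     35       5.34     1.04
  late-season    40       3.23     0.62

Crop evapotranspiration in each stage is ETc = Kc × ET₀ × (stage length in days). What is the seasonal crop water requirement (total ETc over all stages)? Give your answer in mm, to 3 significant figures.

431 mm

initial: 0.46 × 3.59 × 25 = 41.29 mm
development: 0.78 × 4.94 × 30 = 115.60 mm
mid-season: 1.04 × 5.34 × 35 = 194.38 mm
late-season: 0.62 × 3.23 × 40 = 80.10 mm
Seasonal total = 431.37 mm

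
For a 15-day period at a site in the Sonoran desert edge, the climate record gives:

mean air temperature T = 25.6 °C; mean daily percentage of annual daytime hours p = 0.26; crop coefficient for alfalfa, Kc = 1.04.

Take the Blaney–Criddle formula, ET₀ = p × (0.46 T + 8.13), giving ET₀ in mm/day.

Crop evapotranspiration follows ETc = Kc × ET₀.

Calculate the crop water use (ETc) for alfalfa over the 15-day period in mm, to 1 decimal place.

ET₀ = 0.26 × (0.46 × 25.6 + 8.13) = 0.26 × 19.906 = 5.1756 mm/d
ETc = Kc × ET₀ = 1.04 × 5.1756 = 5.3826 mm/d
Over 15 days: 5.3826 × 15 = 80.739 mm

80.7 mm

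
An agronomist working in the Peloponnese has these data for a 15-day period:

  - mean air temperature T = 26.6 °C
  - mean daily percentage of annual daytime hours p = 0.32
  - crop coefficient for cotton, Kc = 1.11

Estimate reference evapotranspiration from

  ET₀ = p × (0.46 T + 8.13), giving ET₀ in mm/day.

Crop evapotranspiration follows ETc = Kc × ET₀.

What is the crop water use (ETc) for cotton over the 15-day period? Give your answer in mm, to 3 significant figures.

109 mm

ET₀ = 0.32 × (0.46 × 26.6 + 8.13) = 0.32 × 20.366 = 6.5171 mm/d
ETc = Kc × ET₀ = 1.11 × 6.5171 = 7.2340 mm/d
Over 15 days: 7.2340 × 15 = 108.510 mm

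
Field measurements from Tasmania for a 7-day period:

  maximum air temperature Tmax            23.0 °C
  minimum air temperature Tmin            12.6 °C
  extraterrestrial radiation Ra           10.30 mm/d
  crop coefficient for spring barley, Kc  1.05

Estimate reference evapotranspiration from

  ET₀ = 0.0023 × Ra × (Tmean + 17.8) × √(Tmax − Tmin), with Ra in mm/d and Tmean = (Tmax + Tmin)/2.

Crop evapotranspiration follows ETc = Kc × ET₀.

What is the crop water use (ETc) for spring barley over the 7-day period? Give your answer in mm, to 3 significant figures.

Tmean = (23.0 + 12.6)/2 = 17.80 °C
ET₀ = 0.0023 × 10.30 × (17.80 + 17.8) × √10.4 = 0.0023 × 10.30 × 35.60 × 3.2249 = 2.7198 mm/d
ETc = Kc × ET₀ = 1.05 × 2.7198 = 2.8558 mm/d
Over 7 days: 2.8558 × 7 = 19.991 mm

20.0 mm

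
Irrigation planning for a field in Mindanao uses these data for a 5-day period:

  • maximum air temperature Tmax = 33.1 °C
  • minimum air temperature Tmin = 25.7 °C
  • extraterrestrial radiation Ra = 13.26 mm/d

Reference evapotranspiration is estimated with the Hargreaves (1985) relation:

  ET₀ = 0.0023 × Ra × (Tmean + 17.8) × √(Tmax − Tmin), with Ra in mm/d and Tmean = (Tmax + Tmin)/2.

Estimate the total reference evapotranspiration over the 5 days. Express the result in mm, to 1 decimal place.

Tmean = (33.1 + 25.7)/2 = 29.40 °C
ET₀ = 0.0023 × 13.26 × (29.40 + 17.8) × √7.4 = 0.0023 × 13.26 × 47.20 × 2.7203 = 3.9159 mm/d
Over 5 days: 3.9159 × 5 = 19.580 mm

19.6 mm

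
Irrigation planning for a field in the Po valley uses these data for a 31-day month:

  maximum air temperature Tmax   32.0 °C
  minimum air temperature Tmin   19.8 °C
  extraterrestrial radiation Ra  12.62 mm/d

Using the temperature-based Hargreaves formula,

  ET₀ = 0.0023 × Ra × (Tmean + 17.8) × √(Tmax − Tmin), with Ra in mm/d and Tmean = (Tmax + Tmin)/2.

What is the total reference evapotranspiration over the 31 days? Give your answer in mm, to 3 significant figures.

Tmean = (32.0 + 19.8)/2 = 25.90 °C
ET₀ = 0.0023 × 12.62 × (25.90 + 17.8) × √12.2 = 0.0023 × 12.62 × 43.70 × 3.4928 = 4.4304 mm/d
Over 31 days: 4.4304 × 31 = 137.342 mm

137 mm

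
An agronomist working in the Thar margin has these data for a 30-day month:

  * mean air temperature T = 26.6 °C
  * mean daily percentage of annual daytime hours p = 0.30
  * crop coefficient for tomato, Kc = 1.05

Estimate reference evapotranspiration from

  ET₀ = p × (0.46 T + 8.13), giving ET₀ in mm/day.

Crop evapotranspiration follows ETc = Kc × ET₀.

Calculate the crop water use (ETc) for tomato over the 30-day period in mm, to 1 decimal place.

192.5 mm

ET₀ = 0.30 × (0.46 × 26.6 + 8.13) = 0.30 × 20.366 = 6.1098 mm/d
ETc = Kc × ET₀ = 1.05 × 6.1098 = 6.4153 mm/d
Over 30 days: 6.4153 × 30 = 192.459 mm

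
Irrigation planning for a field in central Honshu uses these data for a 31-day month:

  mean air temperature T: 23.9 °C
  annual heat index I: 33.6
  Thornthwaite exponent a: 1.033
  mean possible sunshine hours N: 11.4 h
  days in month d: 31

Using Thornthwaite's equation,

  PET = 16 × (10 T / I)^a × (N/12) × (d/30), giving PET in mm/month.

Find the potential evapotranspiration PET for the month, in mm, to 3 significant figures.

119 mm

10T/I = 10 × 23.9 / 33.6 = 7.1131
(10T/I)^a = 7.1131^1.033 = 7.5889
Uncorrected PET = 16 × 7.5889 = 121.422 mm
Correction = (N/12)(d/30) = (11.4/12)(31/30) = 0.9817
PET = 121.422 × 0.9817 = 119.200 mm/month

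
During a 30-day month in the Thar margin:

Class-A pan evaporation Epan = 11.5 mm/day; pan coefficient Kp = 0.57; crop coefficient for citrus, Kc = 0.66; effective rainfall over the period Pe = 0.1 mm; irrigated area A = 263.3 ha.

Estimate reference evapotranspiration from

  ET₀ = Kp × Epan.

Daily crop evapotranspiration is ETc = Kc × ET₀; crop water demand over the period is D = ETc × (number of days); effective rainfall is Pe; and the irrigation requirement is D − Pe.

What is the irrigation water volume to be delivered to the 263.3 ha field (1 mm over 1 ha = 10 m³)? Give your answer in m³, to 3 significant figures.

341000 m³

ET₀ = 0.57 × 11.5 = 6.5550 mm/d
ETc = Kc × ET₀ = 0.66 × 6.5550 = 4.3263 mm/d
Crop demand D = ETc × 30 d = 4.3263 × 30 = 129.789 mm
D − Pe = 129.789 − 0.1 = 129.689 mm
Volume = 129.689 mm × 263.3 ha × 10 = 341471.1 m³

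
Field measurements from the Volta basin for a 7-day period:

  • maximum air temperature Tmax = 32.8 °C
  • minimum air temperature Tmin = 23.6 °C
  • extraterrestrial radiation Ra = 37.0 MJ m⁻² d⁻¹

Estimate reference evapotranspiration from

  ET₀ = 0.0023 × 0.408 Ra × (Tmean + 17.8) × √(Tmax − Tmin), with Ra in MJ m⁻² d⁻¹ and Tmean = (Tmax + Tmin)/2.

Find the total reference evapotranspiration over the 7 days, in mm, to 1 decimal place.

33.9 mm

Tmean = (32.8 + 23.6)/2 = 28.20 °C
0.408 Ra = 0.408 × 37.0 = 15.0960 mm/d equivalent
ET₀ = 0.0023 × 15.0960 × (28.20 + 17.8) × √9.2 = 0.0023 × 15.0960 × 46.00 × 3.0332 = 4.8445 mm/d
Over 7 days: 4.8445 × 7 = 33.912 mm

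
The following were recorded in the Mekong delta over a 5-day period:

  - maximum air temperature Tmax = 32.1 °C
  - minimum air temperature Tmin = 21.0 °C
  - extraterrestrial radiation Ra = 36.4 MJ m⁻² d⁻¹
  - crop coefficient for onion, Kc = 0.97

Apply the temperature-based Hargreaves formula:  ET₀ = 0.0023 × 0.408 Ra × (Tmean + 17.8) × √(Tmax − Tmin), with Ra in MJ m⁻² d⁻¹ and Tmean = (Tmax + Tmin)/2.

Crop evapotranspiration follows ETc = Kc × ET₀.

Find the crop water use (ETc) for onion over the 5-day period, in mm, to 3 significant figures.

Tmean = (32.1 + 21.0)/2 = 26.55 °C
0.408 Ra = 0.408 × 36.4 = 14.8512 mm/d equivalent
ET₀ = 0.0023 × 14.8512 × (26.55 + 17.8) × √11.1 = 0.0023 × 14.8512 × 44.35 × 3.3317 = 5.0472 mm/d
ETc = Kc × ET₀ = 0.97 × 5.0472 = 4.8958 mm/d
Over 5 days: 4.8958 × 5 = 24.479 mm

24.5 mm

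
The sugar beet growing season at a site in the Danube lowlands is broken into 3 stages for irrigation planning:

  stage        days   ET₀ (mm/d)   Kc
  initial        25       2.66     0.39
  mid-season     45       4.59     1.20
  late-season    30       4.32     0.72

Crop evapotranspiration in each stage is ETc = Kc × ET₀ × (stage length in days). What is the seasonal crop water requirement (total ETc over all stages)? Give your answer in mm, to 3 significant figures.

367 mm

initial: 0.39 × 2.66 × 25 = 25.94 mm
mid-season: 1.20 × 4.59 × 45 = 247.86 mm
late-season: 0.72 × 4.32 × 30 = 93.31 mm
Seasonal total = 367.11 mm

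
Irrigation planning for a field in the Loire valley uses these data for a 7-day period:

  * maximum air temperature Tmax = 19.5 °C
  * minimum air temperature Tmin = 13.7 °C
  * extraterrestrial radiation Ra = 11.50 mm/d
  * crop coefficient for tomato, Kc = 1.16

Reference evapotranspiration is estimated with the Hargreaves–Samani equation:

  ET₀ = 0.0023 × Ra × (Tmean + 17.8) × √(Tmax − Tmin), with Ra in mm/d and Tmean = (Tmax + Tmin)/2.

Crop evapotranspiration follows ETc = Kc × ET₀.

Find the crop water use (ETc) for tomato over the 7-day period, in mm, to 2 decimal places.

17.79 mm

Tmean = (19.5 + 13.7)/2 = 16.60 °C
ET₀ = 0.0023 × 11.50 × (16.60 + 17.8) × √5.8 = 0.0023 × 11.50 × 34.40 × 2.4083 = 2.1913 mm/d
ETc = Kc × ET₀ = 1.16 × 2.1913 = 2.5419 mm/d
Over 7 days: 2.5419 × 7 = 17.793 mm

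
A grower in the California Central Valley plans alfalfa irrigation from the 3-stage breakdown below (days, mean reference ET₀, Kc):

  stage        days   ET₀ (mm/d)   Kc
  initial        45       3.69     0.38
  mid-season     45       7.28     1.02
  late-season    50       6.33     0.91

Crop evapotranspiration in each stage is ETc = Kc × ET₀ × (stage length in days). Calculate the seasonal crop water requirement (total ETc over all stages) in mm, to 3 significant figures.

initial: 0.38 × 3.69 × 45 = 63.10 mm
mid-season: 1.02 × 7.28 × 45 = 334.15 mm
late-season: 0.91 × 6.33 × 50 = 288.02 mm
Seasonal total = 685.27 mm

685 mm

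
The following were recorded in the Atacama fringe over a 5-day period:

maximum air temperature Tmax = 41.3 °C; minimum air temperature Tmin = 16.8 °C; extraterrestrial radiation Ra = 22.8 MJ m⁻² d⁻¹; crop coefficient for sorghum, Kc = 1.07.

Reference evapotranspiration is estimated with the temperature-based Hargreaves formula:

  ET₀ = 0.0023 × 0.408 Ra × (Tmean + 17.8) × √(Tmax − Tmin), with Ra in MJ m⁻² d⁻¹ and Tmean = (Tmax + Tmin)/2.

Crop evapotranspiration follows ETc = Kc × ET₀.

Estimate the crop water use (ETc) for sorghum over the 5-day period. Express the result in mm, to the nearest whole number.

27 mm

Tmean = (41.3 + 16.8)/2 = 29.05 °C
0.408 Ra = 0.408 × 22.8 = 9.3024 mm/d equivalent
ET₀ = 0.0023 × 9.3024 × (29.05 + 17.8) × √24.5 = 0.0023 × 9.3024 × 46.85 × 4.9497 = 4.9615 mm/d
ETc = Kc × ET₀ = 1.07 × 4.9615 = 5.3088 mm/d
Over 5 days: 5.3088 × 5 = 26.544 mm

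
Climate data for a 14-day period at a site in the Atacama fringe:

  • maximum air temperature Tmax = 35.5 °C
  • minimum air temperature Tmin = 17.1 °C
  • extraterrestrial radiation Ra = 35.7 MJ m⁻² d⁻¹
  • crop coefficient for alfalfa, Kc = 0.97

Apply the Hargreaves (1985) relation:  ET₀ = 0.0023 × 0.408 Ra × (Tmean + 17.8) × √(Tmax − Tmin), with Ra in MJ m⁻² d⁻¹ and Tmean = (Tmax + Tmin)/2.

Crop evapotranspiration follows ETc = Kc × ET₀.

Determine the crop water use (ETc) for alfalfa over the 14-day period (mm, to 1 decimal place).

86.1 mm

Tmean = (35.5 + 17.1)/2 = 26.30 °C
0.408 Ra = 0.408 × 35.7 = 14.5656 mm/d equivalent
ET₀ = 0.0023 × 14.5656 × (26.30 + 17.8) × √18.4 = 0.0023 × 14.5656 × 44.10 × 4.2895 = 6.3373 mm/d
ETc = Kc × ET₀ = 0.97 × 6.3373 = 6.1472 mm/d
Over 14 days: 6.1472 × 14 = 86.061 mm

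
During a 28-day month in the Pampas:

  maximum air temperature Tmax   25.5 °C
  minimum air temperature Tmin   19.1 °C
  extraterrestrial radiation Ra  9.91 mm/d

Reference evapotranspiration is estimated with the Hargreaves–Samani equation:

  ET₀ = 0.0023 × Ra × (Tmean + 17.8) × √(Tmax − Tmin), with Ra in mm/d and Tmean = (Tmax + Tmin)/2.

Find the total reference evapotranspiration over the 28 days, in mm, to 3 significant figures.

64.7 mm

Tmean = (25.5 + 19.1)/2 = 22.30 °C
ET₀ = 0.0023 × 9.91 × (22.30 + 17.8) × √6.4 = 0.0023 × 9.91 × 40.10 × 2.5298 = 2.3122 mm/d
Over 28 days: 2.3122 × 28 = 64.742 mm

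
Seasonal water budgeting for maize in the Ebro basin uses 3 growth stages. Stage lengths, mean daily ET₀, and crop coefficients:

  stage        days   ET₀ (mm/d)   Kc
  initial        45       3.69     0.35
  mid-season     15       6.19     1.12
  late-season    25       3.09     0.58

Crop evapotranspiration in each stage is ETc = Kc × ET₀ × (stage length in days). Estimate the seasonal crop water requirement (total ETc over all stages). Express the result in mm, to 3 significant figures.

207 mm

initial: 0.35 × 3.69 × 45 = 58.12 mm
mid-season: 1.12 × 6.19 × 15 = 103.99 mm
late-season: 0.58 × 3.09 × 25 = 44.81 mm
Seasonal total = 206.92 mm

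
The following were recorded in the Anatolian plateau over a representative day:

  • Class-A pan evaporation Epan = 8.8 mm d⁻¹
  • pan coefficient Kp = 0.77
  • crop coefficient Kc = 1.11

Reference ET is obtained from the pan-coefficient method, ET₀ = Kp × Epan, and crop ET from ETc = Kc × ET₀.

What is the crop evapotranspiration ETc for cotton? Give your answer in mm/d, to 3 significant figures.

7.52 mm/d

ET₀ = 0.77 × 8.8 = 6.7760 mm/d
ETc = Kc × ET₀ = 1.11 × 6.7760 = 7.5214 mm/d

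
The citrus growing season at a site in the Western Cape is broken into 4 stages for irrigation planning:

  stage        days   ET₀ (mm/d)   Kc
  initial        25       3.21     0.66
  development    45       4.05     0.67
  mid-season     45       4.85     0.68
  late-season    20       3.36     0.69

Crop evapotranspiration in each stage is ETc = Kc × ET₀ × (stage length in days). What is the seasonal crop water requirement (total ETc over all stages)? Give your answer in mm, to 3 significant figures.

initial: 0.66 × 3.21 × 25 = 52.97 mm
development: 0.67 × 4.05 × 45 = 122.11 mm
mid-season: 0.68 × 4.85 × 45 = 148.41 mm
late-season: 0.69 × 3.36 × 20 = 46.37 mm
Seasonal total = 369.86 mm

370 mm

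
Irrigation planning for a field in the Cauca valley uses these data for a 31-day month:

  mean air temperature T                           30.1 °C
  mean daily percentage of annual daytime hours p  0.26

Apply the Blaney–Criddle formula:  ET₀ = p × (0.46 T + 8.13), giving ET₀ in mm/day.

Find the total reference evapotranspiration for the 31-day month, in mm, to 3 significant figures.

ET₀ = 0.26 × (0.46 × 30.1 + 8.13) = 0.26 × 21.976 = 5.7138 mm/d
Monthly total = 5.7138 × 31 = 177.128 mm

177 mm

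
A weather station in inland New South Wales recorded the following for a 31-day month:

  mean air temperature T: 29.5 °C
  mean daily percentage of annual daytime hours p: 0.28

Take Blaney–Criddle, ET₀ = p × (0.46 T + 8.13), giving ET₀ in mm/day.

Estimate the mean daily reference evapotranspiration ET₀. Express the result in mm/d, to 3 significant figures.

6.08 mm/d

ET₀ = 0.28 × (0.46 × 29.5 + 8.13) = 0.28 × 21.700 = 6.0760 mm/d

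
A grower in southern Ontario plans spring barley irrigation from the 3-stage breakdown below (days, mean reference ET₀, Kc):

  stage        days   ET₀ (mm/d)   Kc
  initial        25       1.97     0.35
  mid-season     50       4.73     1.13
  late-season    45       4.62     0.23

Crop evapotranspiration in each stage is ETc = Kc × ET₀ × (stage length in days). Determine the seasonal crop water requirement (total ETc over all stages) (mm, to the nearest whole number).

332 mm

initial: 0.35 × 1.97 × 25 = 17.24 mm
mid-season: 1.13 × 4.73 × 50 = 267.25 mm
late-season: 0.23 × 4.62 × 45 = 47.82 mm
Seasonal total = 332.31 mm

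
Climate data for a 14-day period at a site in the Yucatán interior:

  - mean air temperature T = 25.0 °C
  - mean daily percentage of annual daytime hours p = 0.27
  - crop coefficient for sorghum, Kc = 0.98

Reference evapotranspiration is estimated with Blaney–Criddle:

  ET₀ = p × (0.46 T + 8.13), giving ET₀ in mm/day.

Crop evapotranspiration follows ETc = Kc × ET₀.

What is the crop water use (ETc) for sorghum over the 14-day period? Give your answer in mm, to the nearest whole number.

73 mm

ET₀ = 0.27 × (0.46 × 25.0 + 8.13) = 0.27 × 19.630 = 5.3001 mm/d
ETc = Kc × ET₀ = 0.98 × 5.3001 = 5.1941 mm/d
Over 14 days: 5.1941 × 14 = 72.717 mm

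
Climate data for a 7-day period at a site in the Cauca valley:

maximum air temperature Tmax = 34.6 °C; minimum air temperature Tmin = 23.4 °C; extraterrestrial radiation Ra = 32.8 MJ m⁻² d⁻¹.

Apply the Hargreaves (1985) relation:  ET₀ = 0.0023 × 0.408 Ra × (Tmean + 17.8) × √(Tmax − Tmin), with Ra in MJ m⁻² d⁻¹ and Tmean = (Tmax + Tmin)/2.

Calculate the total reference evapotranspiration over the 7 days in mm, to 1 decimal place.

Tmean = (34.6 + 23.4)/2 = 29.00 °C
0.408 Ra = 0.408 × 32.8 = 13.3824 mm/d equivalent
ET₀ = 0.0023 × 13.3824 × (29.00 + 17.8) × √11.2 = 0.0023 × 13.3824 × 46.80 × 3.3466 = 4.8207 mm/d
Over 7 days: 4.8207 × 7 = 33.745 mm

33.7 mm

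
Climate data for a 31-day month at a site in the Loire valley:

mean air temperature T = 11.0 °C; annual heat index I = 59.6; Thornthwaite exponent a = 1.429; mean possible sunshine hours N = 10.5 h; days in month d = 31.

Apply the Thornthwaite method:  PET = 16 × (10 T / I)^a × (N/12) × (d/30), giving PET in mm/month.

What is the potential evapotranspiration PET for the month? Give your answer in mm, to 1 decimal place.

10T/I = 10 × 11.0 / 59.6 = 1.8456
(10T/I)^a = 1.8456^1.429 = 2.4005
Uncorrected PET = 16 × 2.4005 = 38.408 mm
Correction = (N/12)(d/30) = (10.5/12)(31/30) = 0.9042
PET = 38.408 × 0.9042 = 34.729 mm/month

34.7 mm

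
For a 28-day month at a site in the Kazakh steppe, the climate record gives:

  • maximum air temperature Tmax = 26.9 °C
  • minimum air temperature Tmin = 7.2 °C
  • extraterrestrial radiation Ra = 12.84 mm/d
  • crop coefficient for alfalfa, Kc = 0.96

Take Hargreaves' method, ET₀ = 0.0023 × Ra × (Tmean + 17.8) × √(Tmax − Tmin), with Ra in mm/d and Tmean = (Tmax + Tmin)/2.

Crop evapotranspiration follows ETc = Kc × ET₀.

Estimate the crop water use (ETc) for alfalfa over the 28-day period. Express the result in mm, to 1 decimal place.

Tmean = (26.9 + 7.2)/2 = 17.05 °C
ET₀ = 0.0023 × 12.84 × (17.05 + 17.8) × √19.7 = 0.0023 × 12.84 × 34.85 × 4.4385 = 4.5681 mm/d
ETc = Kc × ET₀ = 0.96 × 4.5681 = 4.3854 mm/d
Over 28 days: 4.3854 × 28 = 122.791 mm

122.8 mm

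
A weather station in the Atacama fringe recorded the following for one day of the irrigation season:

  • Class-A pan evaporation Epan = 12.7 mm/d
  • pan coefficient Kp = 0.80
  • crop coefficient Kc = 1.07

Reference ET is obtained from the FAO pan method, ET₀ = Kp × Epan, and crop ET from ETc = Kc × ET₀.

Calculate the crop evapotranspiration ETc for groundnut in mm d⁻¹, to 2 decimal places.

ET₀ = 0.80 × 12.7 = 10.1600 mm/d
ETc = Kc × ET₀ = 1.07 × 10.1600 = 10.8712 mm/d

10.87 mm d⁻¹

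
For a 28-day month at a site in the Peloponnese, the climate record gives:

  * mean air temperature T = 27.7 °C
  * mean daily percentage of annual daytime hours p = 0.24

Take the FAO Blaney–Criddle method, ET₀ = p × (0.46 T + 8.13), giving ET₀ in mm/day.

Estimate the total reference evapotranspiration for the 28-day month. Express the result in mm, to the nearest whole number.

140 mm

ET₀ = 0.24 × (0.46 × 27.7 + 8.13) = 0.24 × 20.872 = 5.0093 mm/d
Monthly total = 5.0093 × 28 = 140.260 mm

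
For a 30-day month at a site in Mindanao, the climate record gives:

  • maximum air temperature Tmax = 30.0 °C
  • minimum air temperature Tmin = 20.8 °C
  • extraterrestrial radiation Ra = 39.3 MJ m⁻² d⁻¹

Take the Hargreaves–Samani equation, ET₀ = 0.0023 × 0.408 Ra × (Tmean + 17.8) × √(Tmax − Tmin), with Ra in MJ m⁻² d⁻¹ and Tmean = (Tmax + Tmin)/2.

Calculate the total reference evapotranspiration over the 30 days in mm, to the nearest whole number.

Tmean = (30.0 + 20.8)/2 = 25.40 °C
0.408 Ra = 0.408 × 39.3 = 16.0344 mm/d equivalent
ET₀ = 0.0023 × 16.0344 × (25.40 + 17.8) × √9.2 = 0.0023 × 16.0344 × 43.20 × 3.0332 = 4.8324 mm/d
Over 30 days: 4.8324 × 30 = 144.972 mm

145 mm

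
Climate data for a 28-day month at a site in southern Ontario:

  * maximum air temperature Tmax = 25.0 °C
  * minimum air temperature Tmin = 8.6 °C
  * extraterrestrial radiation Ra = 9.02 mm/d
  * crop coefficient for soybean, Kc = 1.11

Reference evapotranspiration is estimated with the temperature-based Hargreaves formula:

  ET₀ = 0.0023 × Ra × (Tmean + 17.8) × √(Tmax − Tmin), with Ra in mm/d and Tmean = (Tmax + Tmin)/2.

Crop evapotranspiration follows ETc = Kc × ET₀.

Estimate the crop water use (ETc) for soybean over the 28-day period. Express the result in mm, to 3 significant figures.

90.3 mm

Tmean = (25.0 + 8.6)/2 = 16.80 °C
ET₀ = 0.0023 × 9.02 × (16.80 + 17.8) × √16.4 = 0.0023 × 9.02 × 34.60 × 4.0497 = 2.9069 mm/d
ETc = Kc × ET₀ = 1.11 × 2.9069 = 3.2267 mm/d
Over 28 days: 3.2267 × 28 = 90.348 mm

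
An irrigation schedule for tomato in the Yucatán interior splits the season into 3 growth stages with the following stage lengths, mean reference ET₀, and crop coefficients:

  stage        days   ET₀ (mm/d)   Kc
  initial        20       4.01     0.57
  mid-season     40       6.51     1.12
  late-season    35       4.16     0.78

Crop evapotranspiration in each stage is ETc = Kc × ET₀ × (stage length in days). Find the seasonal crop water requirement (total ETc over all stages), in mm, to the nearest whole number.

initial: 0.57 × 4.01 × 20 = 45.71 mm
mid-season: 1.12 × 6.51 × 40 = 291.65 mm
late-season: 0.78 × 4.16 × 35 = 113.57 mm
Seasonal total = 450.93 mm

451 mm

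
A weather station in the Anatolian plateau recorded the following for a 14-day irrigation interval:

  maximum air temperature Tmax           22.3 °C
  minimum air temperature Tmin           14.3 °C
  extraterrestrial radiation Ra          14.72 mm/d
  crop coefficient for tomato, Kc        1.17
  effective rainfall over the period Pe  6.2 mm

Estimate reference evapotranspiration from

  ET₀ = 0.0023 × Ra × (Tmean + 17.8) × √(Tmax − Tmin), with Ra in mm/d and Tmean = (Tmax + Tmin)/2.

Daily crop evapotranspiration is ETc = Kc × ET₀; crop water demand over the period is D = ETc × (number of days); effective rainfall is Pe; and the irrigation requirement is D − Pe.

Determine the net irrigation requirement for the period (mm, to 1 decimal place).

Tmean = (22.3 + 14.3)/2 = 18.30 °C
ET₀ = 0.0023 × 14.72 × (18.30 + 17.8) × √8.0 = 0.0023 × 14.72 × 36.10 × 2.8284 = 3.4569 mm/d
ETc = Kc × ET₀ = 1.17 × 3.4569 = 4.0446 mm/d
Crop demand D = ETc × 14 d = 4.0446 × 14 = 56.624 mm
D − Pe = 56.624 − 6.2 = 50.424 mm

50.4 mm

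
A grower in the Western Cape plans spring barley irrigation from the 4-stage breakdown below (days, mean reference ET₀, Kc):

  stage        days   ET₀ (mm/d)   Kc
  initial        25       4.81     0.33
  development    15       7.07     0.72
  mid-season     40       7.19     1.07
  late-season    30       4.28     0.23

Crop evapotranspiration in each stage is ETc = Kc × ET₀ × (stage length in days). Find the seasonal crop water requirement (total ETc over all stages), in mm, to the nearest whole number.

initial: 0.33 × 4.81 × 25 = 39.68 mm
development: 0.72 × 7.07 × 15 = 76.36 mm
mid-season: 1.07 × 7.19 × 40 = 307.73 mm
late-season: 0.23 × 4.28 × 30 = 29.53 mm
Seasonal total = 453.30 mm

453 mm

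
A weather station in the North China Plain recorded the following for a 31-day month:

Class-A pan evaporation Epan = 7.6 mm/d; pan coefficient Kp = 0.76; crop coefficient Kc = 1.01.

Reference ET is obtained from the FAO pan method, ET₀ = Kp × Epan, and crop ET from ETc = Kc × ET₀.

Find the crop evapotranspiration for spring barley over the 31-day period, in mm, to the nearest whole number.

181 mm

ET₀ = 0.76 × 7.6 = 5.7760 mm/d
ETc = Kc × ET₀ = 1.01 × 5.7760 = 5.8338 mm/d
Over 31 days: 5.8338 × 31 = 180.848 mm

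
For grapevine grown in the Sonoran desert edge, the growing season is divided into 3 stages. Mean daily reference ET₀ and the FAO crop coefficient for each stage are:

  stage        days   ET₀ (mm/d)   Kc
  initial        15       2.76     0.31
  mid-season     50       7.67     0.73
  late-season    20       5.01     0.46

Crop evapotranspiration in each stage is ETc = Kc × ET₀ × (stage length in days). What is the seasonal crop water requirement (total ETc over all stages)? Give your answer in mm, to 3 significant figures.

initial: 0.31 × 2.76 × 15 = 12.83 mm
mid-season: 0.73 × 7.67 × 50 = 279.96 mm
late-season: 0.46 × 5.01 × 20 = 46.09 mm
Seasonal total = 338.88 mm

339 mm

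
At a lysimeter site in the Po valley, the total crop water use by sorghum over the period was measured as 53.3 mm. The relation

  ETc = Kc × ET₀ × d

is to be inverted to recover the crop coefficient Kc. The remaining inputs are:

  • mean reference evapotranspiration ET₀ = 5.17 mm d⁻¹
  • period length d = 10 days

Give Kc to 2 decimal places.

ETc = Kc × ET₀ × d  ⇒  Kc = ETc / (ET₀ × d)
Kc = 53.3 / (5.17 × 10) = 53.3 / 51.70 = 1.0309

1.03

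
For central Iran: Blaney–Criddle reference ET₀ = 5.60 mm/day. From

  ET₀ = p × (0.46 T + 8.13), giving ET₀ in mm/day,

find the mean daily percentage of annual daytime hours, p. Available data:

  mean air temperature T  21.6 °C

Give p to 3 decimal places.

p = ET₀ / (0.46 T + 8.13) = 5.60 / (0.46 × 21.6 + 8.13) = 5.60 / 18.066 = 0.3100

0.310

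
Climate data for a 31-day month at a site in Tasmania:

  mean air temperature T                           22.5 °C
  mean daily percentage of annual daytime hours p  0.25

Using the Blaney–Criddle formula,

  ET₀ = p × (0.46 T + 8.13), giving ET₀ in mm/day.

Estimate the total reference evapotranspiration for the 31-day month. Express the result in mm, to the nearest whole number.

143 mm

ET₀ = 0.25 × (0.46 × 22.5 + 8.13) = 0.25 × 18.480 = 4.6200 mm/d
Monthly total = 4.6200 × 31 = 143.220 mm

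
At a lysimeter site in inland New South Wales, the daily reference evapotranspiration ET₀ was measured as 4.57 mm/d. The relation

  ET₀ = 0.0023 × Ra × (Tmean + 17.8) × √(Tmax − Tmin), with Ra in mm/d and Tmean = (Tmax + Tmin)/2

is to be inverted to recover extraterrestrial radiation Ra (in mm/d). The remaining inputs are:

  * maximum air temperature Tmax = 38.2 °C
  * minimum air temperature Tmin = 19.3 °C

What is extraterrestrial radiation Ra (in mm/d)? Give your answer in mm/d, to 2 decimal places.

9.82 mm/d

Tmean = 28.75 °C; √ΔT = 4.3474
Ra = ET₀ / [0.0023 × (Tmean+17.8) × √ΔT] = 4.57 / (0.0023 × 46.55 × 4.3474) = 9.818 mm/d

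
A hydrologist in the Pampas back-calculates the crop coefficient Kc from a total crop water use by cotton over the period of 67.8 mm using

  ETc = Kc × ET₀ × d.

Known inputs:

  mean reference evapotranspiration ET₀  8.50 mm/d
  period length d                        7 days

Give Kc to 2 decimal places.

ETc = Kc × ET₀ × d  ⇒  Kc = ETc / (ET₀ × d)
Kc = 67.8 / (8.50 × 7) = 67.8 / 59.50 = 1.1395

1.14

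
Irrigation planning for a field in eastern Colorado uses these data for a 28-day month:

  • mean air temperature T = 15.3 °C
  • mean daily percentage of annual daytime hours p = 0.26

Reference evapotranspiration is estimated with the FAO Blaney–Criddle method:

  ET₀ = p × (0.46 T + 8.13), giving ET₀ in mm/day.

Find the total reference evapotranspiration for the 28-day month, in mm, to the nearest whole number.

ET₀ = 0.26 × (0.46 × 15.3 + 8.13) = 0.26 × 15.168 = 3.9437 mm/d
Monthly total = 3.9437 × 28 = 110.424 mm

110 mm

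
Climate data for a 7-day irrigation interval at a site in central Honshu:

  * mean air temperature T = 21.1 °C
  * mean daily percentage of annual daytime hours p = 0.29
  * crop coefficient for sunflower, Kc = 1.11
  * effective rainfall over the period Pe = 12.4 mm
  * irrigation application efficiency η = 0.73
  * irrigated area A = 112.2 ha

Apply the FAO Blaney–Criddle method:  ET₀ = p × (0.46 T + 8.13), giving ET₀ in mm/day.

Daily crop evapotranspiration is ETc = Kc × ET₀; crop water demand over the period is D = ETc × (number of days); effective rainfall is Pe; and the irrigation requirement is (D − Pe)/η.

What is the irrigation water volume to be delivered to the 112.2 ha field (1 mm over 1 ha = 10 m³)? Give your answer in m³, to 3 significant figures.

42700 m³

ET₀ = 0.29 × (0.46 × 21.1 + 8.13) = 0.29 × 17.836 = 5.1724 mm/d
ETc = Kc × ET₀ = 1.11 × 5.1724 = 5.7414 mm/d
Crop demand D = ETc × 7 d = 5.7414 × 7 = 40.190 mm
D − Pe = 40.190 − 12.4 = 27.790 mm
Gross irrigation = 27.790 / 0.73 = 38.068 mm
Volume = 38.068 mm × 112.2 ha × 10 = 42712.3 m³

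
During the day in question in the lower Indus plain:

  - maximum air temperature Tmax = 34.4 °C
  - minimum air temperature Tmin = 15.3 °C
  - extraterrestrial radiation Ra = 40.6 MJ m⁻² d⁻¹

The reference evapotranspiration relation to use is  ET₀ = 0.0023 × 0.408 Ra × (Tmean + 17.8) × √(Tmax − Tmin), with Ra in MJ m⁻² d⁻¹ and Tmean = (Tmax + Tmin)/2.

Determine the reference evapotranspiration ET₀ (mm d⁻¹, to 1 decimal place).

Tmean = (34.4 + 15.3)/2 = 24.85 °C
0.408 Ra = 0.408 × 40.6 = 16.5648 mm/d equivalent
ET₀ = 0.0023 × 16.5648 × (24.85 + 17.8) × √19.1 = 0.0023 × 16.5648 × 42.65 × 4.3704 = 7.1016 mm/d

7.1 mm d⁻¹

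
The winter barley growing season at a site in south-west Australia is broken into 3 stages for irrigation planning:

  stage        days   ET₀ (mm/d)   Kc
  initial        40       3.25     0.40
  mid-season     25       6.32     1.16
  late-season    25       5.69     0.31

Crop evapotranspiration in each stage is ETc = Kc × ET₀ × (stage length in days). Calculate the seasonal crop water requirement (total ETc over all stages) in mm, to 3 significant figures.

279 mm

initial: 0.40 × 3.25 × 40 = 52.00 mm
mid-season: 1.16 × 6.32 × 25 = 183.28 mm
late-season: 0.31 × 5.69 × 25 = 44.10 mm
Seasonal total = 279.38 mm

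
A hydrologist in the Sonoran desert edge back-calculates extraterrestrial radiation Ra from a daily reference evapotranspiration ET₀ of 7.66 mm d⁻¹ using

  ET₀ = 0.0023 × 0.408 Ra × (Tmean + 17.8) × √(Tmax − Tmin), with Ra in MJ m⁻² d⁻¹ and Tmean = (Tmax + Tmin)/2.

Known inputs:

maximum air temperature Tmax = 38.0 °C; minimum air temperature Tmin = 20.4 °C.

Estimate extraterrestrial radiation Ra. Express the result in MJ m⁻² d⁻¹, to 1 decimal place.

41.4 MJ m⁻² d⁻¹

Tmean = (38.0+20.4)/2 = 29.20 °C; ΔT = 17.6
Ra = ET₀ / [0.0023 × 0.408 × (Tmean+17.8) × √ΔT]
   = 7.66 / (0.0023 × 0.408 × 47.00 × 4.1952) = 41.399 MJ m⁻² d⁻¹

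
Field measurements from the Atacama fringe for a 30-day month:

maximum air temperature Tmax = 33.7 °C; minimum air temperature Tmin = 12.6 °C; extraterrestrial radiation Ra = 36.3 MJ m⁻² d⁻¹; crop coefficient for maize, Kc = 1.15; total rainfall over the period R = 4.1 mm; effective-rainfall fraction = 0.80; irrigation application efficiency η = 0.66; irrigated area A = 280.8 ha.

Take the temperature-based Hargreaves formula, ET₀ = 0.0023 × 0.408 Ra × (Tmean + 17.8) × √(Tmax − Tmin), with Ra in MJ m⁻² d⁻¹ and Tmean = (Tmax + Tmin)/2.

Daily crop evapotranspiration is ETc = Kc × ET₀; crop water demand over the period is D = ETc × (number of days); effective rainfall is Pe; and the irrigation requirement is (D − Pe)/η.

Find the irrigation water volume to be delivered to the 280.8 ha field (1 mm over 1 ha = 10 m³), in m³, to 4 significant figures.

Tmean = (33.7 + 12.6)/2 = 23.15 °C
0.408 Ra = 0.408 × 36.3 = 14.8104 mm/d equivalent
ET₀ = 0.0023 × 14.8104 × (23.15 + 17.8) × √21.1 = 0.0023 × 14.8104 × 40.95 × 4.5935 = 6.4076 mm/d
ETc = Kc × ET₀ = 1.15 × 6.4076 = 7.3687 mm/d
Crop demand D = ETc × 30 d = 7.3687 × 30 = 221.061 mm
Pe = 0.80 × 4.1 = 3.280 mm
D − Pe = 221.061 − 3.280 = 217.781 mm
Gross irrigation = 217.781 / 0.66 = 329.971 mm
Volume = 329.971 mm × 280.8 ha × 10 = 926558.6 m³

926600 m³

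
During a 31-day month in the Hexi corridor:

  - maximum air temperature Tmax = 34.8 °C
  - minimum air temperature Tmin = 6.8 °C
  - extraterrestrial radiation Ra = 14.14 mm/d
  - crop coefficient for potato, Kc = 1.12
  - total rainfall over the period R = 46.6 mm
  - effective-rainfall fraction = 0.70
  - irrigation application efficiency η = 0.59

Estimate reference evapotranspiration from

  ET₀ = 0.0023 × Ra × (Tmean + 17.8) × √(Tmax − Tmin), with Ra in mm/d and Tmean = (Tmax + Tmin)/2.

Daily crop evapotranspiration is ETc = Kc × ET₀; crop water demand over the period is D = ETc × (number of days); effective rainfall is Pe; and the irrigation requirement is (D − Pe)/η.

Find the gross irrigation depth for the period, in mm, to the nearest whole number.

336 mm

Tmean = (34.8 + 6.8)/2 = 20.80 °C
ET₀ = 0.0023 × 14.14 × (20.80 + 17.8) × √28.0 = 0.0023 × 14.14 × 38.60 × 5.2915 = 6.6427 mm/d
ETc = Kc × ET₀ = 1.12 × 6.6427 = 7.4398 mm/d
Crop demand D = ETc × 31 d = 7.4398 × 31 = 230.634 mm
Pe = 0.70 × 46.6 = 32.620 mm
D − Pe = 230.634 − 32.620 = 198.014 mm
Gross irrigation = 198.014 / 0.59 = 335.617 mm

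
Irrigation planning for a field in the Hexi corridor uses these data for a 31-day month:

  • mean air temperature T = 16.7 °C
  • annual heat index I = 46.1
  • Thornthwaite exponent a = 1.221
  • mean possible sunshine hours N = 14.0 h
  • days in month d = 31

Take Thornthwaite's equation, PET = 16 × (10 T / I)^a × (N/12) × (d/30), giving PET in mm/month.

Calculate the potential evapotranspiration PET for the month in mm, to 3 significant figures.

10T/I = 10 × 16.7 / 46.1 = 3.6226
(10T/I)^a = 3.6226^1.221 = 4.8146
Uncorrected PET = 16 × 4.8146 = 77.034 mm
Correction = (N/12)(d/30) = (14.0/12)(31/30) = 1.2056
PET = 77.034 × 1.2056 = 92.872 mm/month

92.9 mm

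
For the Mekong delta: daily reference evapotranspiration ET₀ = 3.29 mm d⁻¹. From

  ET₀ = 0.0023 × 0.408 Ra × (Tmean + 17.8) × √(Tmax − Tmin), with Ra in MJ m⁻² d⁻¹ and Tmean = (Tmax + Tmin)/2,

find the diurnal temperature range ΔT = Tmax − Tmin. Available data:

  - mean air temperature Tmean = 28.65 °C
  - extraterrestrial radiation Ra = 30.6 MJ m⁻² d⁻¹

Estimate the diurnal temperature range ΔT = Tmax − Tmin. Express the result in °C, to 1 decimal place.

6.1 °C

√ΔT = ET₀ / [0.0023 × 0.408 × Ra × (Tmean+17.8)] = 3.29 / (0.0023 × 12.4848 × 46.45) = 2.4666
ΔT = 2.4666² = 6.084 °C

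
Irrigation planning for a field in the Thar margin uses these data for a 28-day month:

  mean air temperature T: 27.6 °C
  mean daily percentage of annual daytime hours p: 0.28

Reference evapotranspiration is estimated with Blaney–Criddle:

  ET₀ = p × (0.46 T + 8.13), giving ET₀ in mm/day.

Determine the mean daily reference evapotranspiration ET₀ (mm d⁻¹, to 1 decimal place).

ET₀ = 0.28 × (0.46 × 27.6 + 8.13) = 0.28 × 20.826 = 5.8313 mm/d

5.8 mm d⁻¹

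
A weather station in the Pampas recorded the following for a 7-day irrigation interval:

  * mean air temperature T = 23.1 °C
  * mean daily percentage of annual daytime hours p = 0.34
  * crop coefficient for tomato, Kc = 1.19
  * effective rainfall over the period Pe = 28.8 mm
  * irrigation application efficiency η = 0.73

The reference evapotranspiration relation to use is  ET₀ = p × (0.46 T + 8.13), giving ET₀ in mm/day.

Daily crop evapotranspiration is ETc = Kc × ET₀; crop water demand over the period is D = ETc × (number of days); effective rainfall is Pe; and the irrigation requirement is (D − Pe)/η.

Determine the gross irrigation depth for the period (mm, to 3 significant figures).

ET₀ = 0.34 × (0.46 × 23.1 + 8.13) = 0.34 × 18.756 = 6.3770 mm/d
ETc = Kc × ET₀ = 1.19 × 6.3770 = 7.5886 mm/d
Crop demand D = ETc × 7 d = 7.5886 × 7 = 53.120 mm
D − Pe = 53.120 − 28.8 = 24.320 mm
Gross irrigation = 24.320 / 0.73 = 33.315 mm

33.3 mm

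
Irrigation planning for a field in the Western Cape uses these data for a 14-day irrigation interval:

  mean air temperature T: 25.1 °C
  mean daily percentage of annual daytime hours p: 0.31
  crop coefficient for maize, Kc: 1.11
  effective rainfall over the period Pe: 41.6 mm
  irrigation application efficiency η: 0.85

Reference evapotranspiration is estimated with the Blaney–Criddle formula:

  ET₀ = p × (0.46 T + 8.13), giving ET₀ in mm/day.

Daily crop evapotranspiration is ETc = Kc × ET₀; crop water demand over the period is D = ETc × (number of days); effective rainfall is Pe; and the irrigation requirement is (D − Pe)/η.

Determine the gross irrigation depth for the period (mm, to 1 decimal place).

ET₀ = 0.31 × (0.46 × 25.1 + 8.13) = 0.31 × 19.676 = 6.0996 mm/d
ETc = Kc × ET₀ = 1.11 × 6.0996 = 6.7706 mm/d
Crop demand D = ETc × 14 d = 6.7706 × 14 = 94.788 mm
D − Pe = 94.788 − 41.6 = 53.188 mm
Gross irrigation = 53.188 / 0.85 = 62.574 mm

62.6 mm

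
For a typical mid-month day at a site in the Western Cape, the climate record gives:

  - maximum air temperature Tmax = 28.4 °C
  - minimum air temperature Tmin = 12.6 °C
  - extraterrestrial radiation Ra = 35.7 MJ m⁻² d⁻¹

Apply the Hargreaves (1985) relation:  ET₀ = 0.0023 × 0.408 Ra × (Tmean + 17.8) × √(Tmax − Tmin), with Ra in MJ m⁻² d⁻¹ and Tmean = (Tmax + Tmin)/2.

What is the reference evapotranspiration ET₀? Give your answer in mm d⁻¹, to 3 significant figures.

5.10 mm d⁻¹

Tmean = (28.4 + 12.6)/2 = 20.50 °C
0.408 Ra = 0.408 × 35.7 = 14.5656 mm/d equivalent
ET₀ = 0.0023 × 14.5656 × (20.50 + 17.8) × √15.8 = 0.0023 × 14.5656 × 38.30 × 3.9749 = 5.1001 mm/d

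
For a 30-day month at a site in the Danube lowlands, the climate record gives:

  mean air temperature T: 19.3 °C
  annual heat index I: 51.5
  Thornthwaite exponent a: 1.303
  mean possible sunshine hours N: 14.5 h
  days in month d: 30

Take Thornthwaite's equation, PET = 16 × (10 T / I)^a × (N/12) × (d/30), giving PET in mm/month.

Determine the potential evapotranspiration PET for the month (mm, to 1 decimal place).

10T/I = 10 × 19.3 / 51.5 = 3.7476
(10T/I)^a = 3.7476^1.303 = 5.5924
Uncorrected PET = 16 × 5.5924 = 89.478 mm
Correction = (N/12)(d/30) = (14.5/12)(30/30) = 1.2083
PET = 89.478 × 1.2083 = 108.116 mm/month

108.1 mm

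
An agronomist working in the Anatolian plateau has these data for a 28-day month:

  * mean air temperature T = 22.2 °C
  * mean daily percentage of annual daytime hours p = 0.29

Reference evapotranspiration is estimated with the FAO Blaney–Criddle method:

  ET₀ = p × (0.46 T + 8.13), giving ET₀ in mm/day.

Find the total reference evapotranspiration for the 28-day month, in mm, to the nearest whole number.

149 mm

ET₀ = 0.29 × (0.46 × 22.2 + 8.13) = 0.29 × 18.342 = 5.3192 mm/d
Monthly total = 5.3192 × 28 = 148.938 mm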